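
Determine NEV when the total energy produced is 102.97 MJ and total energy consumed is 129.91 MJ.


NEV = E_out - E_in
= 102.97 - 129.91
= -26.9400 MJ

-26.9400 MJ


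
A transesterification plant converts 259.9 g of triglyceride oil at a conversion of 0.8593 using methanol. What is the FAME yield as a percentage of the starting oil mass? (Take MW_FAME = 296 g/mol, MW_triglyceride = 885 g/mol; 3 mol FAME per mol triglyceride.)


m_FAME = oil * conv * (3 * 296 / 885) = oil * conv * (888/885)
= 259.9 * 0.8593 * 888 / 885
= 224.0891 g
Y = m_FAME / oil * 100 = conv * (888/885) * 100
= 0.8593 * 888 / 885 * 100
= 86.22%

86.22%


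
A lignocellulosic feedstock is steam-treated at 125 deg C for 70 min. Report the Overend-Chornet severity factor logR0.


logR0 = log10(t * exp((T - 100) / 14.75))
= log10(70 * exp((125 - 100) / 14.75))
= 2.5812

2.5812


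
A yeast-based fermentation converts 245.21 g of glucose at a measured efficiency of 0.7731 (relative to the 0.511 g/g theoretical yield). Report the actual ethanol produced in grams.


Actual ethanol: m = 0.511 * 245.21 * 0.7731
m = 96.8712 g

96.8712 g


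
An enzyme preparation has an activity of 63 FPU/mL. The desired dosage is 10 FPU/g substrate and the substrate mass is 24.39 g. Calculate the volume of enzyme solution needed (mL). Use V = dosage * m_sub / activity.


V = dosage * m_sub / activity
V = 10 * 24.39 / 63
V = 3.8714 mL

3.8714 mL


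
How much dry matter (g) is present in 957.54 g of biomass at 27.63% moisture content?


Wd = Ww * (1 - MC/100)
= 957.54 * (1 - 27.63/100)
= 692.9717 g

692.9717 g


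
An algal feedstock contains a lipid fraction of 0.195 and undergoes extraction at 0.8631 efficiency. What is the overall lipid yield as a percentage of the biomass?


Y = lipid_content * extraction_eff * 100
= 0.195 * 0.8631 * 100
= 16.8304%

16.8304%


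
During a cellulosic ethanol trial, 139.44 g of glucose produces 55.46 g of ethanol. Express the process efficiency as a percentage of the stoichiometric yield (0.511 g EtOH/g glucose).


Fermentation efficiency = (actual / (0.511 * glucose)) * 100
= (55.46 / (0.511 * 139.44)) * 100
= 77.8344%

77.8344%


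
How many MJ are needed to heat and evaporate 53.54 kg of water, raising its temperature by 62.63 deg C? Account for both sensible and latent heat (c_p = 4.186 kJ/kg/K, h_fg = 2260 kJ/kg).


E = m_water * (4.186 * dT + 2260) / 1000
= 53.54 * (4.186 * 62.63 + 2260) / 1000
= 135.0369 MJ

135.0369 MJ


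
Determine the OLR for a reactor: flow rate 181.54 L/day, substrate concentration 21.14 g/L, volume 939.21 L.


OLR = Q * S / V
= 181.54 * 21.14 / 939.21
= 4.0862 g/L/day

4.0862 g/L/day


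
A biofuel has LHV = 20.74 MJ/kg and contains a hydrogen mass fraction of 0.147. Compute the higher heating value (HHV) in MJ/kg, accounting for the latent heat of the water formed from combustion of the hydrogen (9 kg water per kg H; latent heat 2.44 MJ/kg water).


HHV = LHV + H_frac * 9 * 2.44
= 20.74 + 0.147 * 9 * 2.44
= 23.9681 MJ/kg

23.9681 MJ/kg


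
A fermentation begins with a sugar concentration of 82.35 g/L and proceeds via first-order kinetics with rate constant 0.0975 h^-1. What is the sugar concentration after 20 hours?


S = S0 * exp(-k * t)
S = 82.35 * exp(-0.0975 * 20)
S = 11.7163 g/L

11.7163 g/L


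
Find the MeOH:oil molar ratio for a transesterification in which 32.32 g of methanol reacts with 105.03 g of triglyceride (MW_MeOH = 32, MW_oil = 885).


Molar ratio = n_MeOH / n_oil = (MeOH/32) / (oil/885) = (MeOH * 885) / (32 * oil)
= (32.32 * 885) / (32 * 105.03)
= 8.5104

8.5104


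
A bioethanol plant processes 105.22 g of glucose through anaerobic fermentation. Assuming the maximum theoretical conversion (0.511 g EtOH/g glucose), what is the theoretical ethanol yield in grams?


Theoretical ethanol yield: m_EtOH = 0.511 * m_glucose
m_EtOH = 0.511 * 105.22 = 53.7674 g

53.7674 g


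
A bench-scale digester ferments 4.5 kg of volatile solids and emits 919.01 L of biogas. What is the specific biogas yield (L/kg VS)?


Y = V / VS
= 919.01 / 4.5
= 204.2244 L/kg VS

204.2244 L/kg VS


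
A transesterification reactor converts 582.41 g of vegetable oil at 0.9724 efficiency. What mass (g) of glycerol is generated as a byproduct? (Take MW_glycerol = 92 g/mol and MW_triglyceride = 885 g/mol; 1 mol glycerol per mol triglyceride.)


glycerol = oil * conv * (92/885)
= 582.41 * 0.9724 * 92 / 885
= 58.8733 g

58.8733 g


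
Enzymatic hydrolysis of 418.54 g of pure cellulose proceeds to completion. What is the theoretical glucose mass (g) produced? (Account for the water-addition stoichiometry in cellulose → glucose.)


glucose = cellulose * 180/162
= 418.54 * 180/162
= 465.0444 g

465.0444 g


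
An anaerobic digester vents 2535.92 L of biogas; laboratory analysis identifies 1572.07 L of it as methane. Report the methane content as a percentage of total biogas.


CH4% = V_CH4 / V_total * 100
= 1572.07 / 2535.92 * 100
= 61.9921%

61.9921%


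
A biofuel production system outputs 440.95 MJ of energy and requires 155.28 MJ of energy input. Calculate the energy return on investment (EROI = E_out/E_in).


EROI = E_out / E_in
= 440.95 / 155.28
= 2.8397

2.8397


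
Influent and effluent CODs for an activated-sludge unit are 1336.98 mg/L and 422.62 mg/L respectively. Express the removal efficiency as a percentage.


eta = (COD_in - COD_out) / COD_in * 100
= (1336.98 - 422.62) / 1336.98 * 100
= 68.3900%

68.3900%


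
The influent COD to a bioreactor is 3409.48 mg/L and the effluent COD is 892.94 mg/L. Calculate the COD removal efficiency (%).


eta = (COD_in - COD_out) / COD_in * 100
= (3409.48 - 892.94) / 3409.48 * 100
= 73.8101%

73.8101%


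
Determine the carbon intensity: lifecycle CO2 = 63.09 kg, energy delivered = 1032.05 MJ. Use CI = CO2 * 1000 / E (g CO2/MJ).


CI = CO2 * 1000 / E
= 63.09 * 1000 / 1032.05
= 61.1308 g CO2/MJ

61.1308 g CO2/MJ


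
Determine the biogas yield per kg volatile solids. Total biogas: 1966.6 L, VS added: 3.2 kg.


Y = V / VS
= 1966.6 / 3.2
= 614.5625 L/kg VS

614.5625 L/kg VS


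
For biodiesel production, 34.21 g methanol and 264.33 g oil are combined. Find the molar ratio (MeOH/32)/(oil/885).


Molar ratio = n_MeOH / n_oil = (MeOH/32) / (oil/885) = (MeOH * 885) / (32 * oil)
= (34.21 * 885) / (32 * 264.33)
= 3.5793

3.5793


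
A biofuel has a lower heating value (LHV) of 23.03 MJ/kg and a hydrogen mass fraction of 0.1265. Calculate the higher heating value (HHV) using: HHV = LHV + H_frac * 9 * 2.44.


HHV = LHV + H_frac * 9 * 2.44
= 23.03 + 0.1265 * 9 * 2.44
= 25.8079 MJ/kg

25.8079 MJ/kg


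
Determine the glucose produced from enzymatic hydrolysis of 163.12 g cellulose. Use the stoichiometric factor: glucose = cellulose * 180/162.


glucose = cellulose * 180/162
= 163.12 * 180/162
= 181.2444 g

181.2444 g


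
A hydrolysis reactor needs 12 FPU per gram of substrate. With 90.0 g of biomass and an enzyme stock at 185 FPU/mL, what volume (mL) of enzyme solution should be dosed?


V = dosage * m_sub / activity
V = 12 * 90.0 / 185
V = 5.8378 mL

5.8378 mL


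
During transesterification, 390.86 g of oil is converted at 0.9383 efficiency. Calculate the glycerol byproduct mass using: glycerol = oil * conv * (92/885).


glycerol = oil * conv * (92/885)
= 390.86 * 0.9383 * 92 / 885
= 38.1248 g

38.1248 g


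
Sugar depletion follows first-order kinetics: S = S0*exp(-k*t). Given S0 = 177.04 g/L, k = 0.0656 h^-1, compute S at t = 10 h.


S = S0 * exp(-k * t)
S = 177.04 * exp(-0.0656 * 10)
S = 91.8701 g/L

91.8701 g/L


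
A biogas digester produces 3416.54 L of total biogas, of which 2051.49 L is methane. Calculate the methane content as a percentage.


CH4% = V_CH4 / V_total * 100
= 2051.49 / 3416.54 * 100
= 60.0458%

60.0458%


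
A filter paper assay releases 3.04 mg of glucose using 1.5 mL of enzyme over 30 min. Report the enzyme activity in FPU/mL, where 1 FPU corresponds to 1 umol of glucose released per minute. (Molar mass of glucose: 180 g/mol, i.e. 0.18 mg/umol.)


Activity = glucose_mg / (0.18 mg/umol * V_mL * t_min)
= 3.04 / (0.18 * 1.5 * 30)
= 0.3753 FPU/mL

0.3753 FPU/mL


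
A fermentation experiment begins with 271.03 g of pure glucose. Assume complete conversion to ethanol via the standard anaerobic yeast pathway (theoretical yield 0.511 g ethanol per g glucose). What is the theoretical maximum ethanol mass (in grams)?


Theoretical ethanol yield: m_EtOH = 0.511 * m_glucose
m_EtOH = 0.511 * 271.03 = 138.4963 g

138.4963 g


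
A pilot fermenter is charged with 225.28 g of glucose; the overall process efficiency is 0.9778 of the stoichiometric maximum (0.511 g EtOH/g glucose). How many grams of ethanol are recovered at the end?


Actual ethanol: m = 0.511 * 225.28 * 0.9778
m = 112.5625 g

112.5625 g


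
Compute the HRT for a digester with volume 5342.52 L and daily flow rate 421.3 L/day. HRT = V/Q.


HRT = V / Q
= 5342.52 / 421.3
= 12.6810 days

12.6810 days


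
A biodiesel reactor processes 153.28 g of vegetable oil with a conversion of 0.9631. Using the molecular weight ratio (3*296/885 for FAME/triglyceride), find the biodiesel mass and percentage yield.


m_FAME = oil * conv * (3 * 296 / 885) = oil * conv * (888/885)
= 153.28 * 0.9631 * 888 / 885
= 148.1244 g
Y = m_FAME / oil * 100 = conv * (888/885) * 100
= 0.9631 * 888 / 885 * 100
= 96.64%

148.1244 g FAME; Y = 96.64%


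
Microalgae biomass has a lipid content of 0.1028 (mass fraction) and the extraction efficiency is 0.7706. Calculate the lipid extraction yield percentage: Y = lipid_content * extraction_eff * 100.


Y = lipid_content * extraction_eff * 100
= 0.1028 * 0.7706 * 100
= 7.9218%

7.9218%


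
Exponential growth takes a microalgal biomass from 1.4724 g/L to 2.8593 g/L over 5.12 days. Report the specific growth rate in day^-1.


mu = ln(X2/X1) / dt
= ln(2.8593/1.4724) / 5.12
= 0.1296 per day

0.1296 per day


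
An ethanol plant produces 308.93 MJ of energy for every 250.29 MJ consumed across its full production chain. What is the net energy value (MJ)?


NEV = E_out - E_in
= 308.93 - 250.29
= 58.6400 MJ

58.6400 MJ


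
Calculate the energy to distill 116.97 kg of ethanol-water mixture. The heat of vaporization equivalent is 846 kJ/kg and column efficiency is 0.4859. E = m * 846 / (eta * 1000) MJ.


E = m * 846 / (eta * 1000)
= 116.97 * 846 / (0.4859 * 1000)
= 203.6563 MJ

203.6563 MJ


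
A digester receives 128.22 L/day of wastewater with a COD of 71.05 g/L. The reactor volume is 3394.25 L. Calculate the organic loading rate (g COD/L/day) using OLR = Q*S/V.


OLR = Q * S / V
= 128.22 * 71.05 / 3394.25
= 2.6840 g/L/day

2.6840 g/L/day


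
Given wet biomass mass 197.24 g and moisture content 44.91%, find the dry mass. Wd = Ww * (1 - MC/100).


Wd = Ww * (1 - MC/100)
= 197.24 * (1 - 44.91/100)
= 108.6595 g

108.6595 g


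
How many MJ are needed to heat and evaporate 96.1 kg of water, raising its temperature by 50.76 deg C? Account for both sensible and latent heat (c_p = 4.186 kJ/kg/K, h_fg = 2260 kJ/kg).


E = m_water * (4.186 * dT + 2260) / 1000
= 96.1 * (4.186 * 50.76 + 2260) / 1000
= 237.6055 MJ

237.6055 MJ


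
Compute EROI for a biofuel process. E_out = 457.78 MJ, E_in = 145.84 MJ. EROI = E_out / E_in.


EROI = E_out / E_in
= 457.78 / 145.84
= 3.1389

3.1389


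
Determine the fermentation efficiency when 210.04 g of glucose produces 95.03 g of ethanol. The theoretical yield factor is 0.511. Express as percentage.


Fermentation efficiency = (actual / (0.511 * glucose)) * 100
= (95.03 / (0.511 * 210.04)) * 100
= 88.5397%

88.5397%


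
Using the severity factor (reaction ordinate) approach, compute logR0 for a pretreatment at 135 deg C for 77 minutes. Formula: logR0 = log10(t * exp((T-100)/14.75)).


logR0 = log10(t * exp((T - 100) / 14.75))
= log10(77 * exp((135 - 100) / 14.75))
= 2.9170

2.9170


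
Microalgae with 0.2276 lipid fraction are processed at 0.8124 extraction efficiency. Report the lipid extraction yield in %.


Y = lipid_content * extraction_eff * 100
= 0.2276 * 0.8124 * 100
= 18.4902%

18.4902%


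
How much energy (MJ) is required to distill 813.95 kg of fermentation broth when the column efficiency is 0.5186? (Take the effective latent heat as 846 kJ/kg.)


E = m * 846 / (eta * 1000)
= 813.95 * 846 / (0.5186 * 1000)
= 1327.8089 MJ

1327.8089 MJ


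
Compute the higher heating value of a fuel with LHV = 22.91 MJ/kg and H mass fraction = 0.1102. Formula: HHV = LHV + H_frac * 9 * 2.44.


HHV = LHV + H_frac * 9 * 2.44
= 22.91 + 0.1102 * 9 * 2.44
= 25.3300 MJ/kg

25.3300 MJ/kg


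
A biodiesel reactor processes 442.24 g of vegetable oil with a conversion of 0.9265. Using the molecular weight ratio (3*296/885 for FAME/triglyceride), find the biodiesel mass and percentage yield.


m_FAME = oil * conv * (3 * 296 / 885) = oil * conv * (888/885)
= 442.24 * 0.9265 * 888 / 885
= 411.1243 g
Y = m_FAME / oil * 100 = conv * (888/885) * 100
= 0.9265 * 888 / 885 * 100
= 92.96%

411.1243 g FAME; Y = 92.96%


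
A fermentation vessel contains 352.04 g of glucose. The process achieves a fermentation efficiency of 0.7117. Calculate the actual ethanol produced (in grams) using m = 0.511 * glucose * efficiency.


Actual ethanol: m = 0.511 * 352.04 * 0.7117
m = 128.0294 g

128.0294 g


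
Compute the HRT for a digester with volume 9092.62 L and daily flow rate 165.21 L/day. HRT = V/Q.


HRT = V / Q
= 9092.62 / 165.21
= 55.0367 days

55.0367 days


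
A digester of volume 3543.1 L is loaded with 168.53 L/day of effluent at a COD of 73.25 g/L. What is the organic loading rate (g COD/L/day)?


OLR = Q * S / V
= 168.53 * 73.25 / 3543.1
= 3.4842 g/L/day

3.4842 g/L/day


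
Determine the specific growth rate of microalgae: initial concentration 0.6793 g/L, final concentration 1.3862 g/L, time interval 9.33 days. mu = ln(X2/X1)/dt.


mu = ln(X2/X1) / dt
= ln(1.3862/0.6793) / 9.33
= 0.0764 per day

0.0764 per day


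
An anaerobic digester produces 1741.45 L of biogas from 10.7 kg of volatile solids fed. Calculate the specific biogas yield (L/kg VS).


Y = V / VS
= 1741.45 / 10.7
= 162.7523 L/kg VS

162.7523 L/kg VS


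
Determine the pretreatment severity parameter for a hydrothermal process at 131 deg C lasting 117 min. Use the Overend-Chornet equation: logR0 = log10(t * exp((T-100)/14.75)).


logR0 = log10(t * exp((T - 100) / 14.75))
= log10(117 * exp((131 - 100) / 14.75))
= 2.9809

2.9809


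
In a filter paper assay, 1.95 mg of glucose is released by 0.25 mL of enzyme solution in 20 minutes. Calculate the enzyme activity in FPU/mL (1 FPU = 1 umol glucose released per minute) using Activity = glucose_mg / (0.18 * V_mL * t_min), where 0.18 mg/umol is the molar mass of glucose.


Activity = glucose_mg / (0.18 mg/umol * V_mL * t_min)
= 1.95 / (0.18 * 0.25 * 20)
= 2.1667 FPU/mL

2.1667 FPU/mL


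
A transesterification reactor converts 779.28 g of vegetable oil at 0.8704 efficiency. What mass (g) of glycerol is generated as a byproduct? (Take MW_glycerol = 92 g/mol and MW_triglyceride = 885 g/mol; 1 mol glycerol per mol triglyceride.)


glycerol = oil * conv * (92/885)
= 779.28 * 0.8704 * 92 / 885
= 70.5110 g

70.5110 g


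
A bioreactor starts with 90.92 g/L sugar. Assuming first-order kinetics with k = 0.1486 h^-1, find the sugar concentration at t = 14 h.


S = S0 * exp(-k * t)
S = 90.92 * exp(-0.1486 * 14)
S = 11.3541 g/L

11.3541 g/L


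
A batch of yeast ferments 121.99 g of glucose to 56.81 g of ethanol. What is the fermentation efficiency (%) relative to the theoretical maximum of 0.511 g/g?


Fermentation efficiency = (actual / (0.511 * glucose)) * 100
= (56.81 / (0.511 * 121.99)) * 100
= 91.1338%

91.1338%


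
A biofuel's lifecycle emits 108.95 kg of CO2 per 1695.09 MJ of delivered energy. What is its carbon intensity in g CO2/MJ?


CI = CO2 * 1000 / E
= 108.95 * 1000 / 1695.09
= 64.2739 g CO2/MJ

64.2739 g CO2/MJ


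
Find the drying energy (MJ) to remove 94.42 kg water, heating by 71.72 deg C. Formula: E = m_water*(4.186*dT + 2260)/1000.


E = m_water * (4.186 * dT + 2260) / 1000
= 94.42 * (4.186 * 71.72 + 2260) / 1000
= 241.7360 MJ

241.7360 MJ


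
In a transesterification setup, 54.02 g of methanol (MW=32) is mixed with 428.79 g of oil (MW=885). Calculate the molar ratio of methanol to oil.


Molar ratio = n_MeOH / n_oil = (MeOH/32) / (oil/885) = (MeOH * 885) / (32 * oil)
= (54.02 * 885) / (32 * 428.79)
= 3.4842

3.4842


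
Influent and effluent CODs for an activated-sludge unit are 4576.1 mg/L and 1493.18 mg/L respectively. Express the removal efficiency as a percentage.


eta = (COD_in - COD_out) / COD_in * 100
= (4576.1 - 1493.18) / 4576.1 * 100
= 67.3700%

67.3700%


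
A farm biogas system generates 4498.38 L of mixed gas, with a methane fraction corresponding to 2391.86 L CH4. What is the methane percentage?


CH4% = V_CH4 / V_total * 100
= 2391.86 / 4498.38 * 100
= 53.1716%

53.1716%


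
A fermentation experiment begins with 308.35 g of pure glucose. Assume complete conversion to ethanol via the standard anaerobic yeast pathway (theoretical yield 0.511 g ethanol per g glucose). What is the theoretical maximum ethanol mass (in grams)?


Theoretical ethanol yield: m_EtOH = 0.511 * m_glucose
m_EtOH = 0.511 * 308.35 = 157.5669 g

157.5669 g


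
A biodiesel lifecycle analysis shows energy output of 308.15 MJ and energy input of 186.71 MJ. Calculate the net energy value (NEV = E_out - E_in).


NEV = E_out - E_in
= 308.15 - 186.71
= 121.4400 MJ

121.4400 MJ


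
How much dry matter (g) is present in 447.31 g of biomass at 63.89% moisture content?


Wd = Ww * (1 - MC/100)
= 447.31 * (1 - 63.89/100)
= 161.5236 g

161.5236 g


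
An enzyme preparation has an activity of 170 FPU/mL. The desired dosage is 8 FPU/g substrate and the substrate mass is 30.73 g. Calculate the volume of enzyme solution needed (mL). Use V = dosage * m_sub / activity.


V = dosage * m_sub / activity
V = 8 * 30.73 / 170
V = 1.4461 mL

1.4461 mL


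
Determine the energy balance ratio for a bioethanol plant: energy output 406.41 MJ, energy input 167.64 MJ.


EROI = E_out / E_in
= 406.41 / 167.64
= 2.4243

2.4243


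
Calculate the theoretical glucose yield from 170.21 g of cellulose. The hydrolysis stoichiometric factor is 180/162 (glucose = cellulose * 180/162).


glucose = cellulose * 180/162
= 170.21 * 180/162
= 189.1222 g

189.1222 g


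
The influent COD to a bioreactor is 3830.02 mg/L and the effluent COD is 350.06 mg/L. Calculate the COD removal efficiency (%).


eta = (COD_in - COD_out) / COD_in * 100
= (3830.02 - 350.06) / 3830.02 * 100
= 90.8601%

90.8601%


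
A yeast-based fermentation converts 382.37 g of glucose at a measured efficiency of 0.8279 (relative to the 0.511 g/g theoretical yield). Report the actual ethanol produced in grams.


Actual ethanol: m = 0.511 * 382.37 * 0.8279
m = 161.7643 g

161.7643 g


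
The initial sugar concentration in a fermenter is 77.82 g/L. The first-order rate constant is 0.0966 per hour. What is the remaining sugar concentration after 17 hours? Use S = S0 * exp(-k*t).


S = S0 * exp(-k * t)
S = 77.82 * exp(-0.0966 * 17)
S = 15.0624 g/L

15.0624 g/L


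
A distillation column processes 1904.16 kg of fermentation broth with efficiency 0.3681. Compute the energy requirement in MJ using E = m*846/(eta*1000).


E = m * 846 / (eta * 1000)
= 1904.16 * 846 / (0.3681 * 1000)
= 4376.3090 MJ

4376.3090 MJ


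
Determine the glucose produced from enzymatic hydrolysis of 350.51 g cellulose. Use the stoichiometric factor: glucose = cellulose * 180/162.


glucose = cellulose * 180/162
= 350.51 * 180/162
= 389.4556 g

389.4556 g


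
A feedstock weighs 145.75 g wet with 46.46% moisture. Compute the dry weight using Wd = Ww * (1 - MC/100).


Wd = Ww * (1 - MC/100)
= 145.75 * (1 - 46.46/100)
= 78.0345 g

78.0345 g


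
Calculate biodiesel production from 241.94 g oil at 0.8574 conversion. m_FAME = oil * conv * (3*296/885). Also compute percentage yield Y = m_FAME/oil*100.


m_FAME = oil * conv * (3 * 296 / 885) = oil * conv * (888/885)
= 241.94 * 0.8574 * 888 / 885
= 208.1425 g
Y = m_FAME / oil * 100 = conv * (888/885) * 100
= 0.8574 * 888 / 885 * 100
= 86.03%

208.1425 g FAME; Y = 86.03%


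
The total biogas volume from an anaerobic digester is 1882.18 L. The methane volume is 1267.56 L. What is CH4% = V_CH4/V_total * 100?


CH4% = V_CH4 / V_total * 100
= 1267.56 / 1882.18 * 100
= 67.3453%

67.3453%


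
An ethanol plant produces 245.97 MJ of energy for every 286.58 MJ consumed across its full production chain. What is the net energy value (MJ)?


NEV = E_out - E_in
= 245.97 - 286.58
= -40.6100 MJ

-40.6100 MJ


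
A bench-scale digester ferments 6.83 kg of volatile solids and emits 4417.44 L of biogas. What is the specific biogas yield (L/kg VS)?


Y = V / VS
= 4417.44 / 6.83
= 646.7701 L/kg VS

646.7701 L/kg VS


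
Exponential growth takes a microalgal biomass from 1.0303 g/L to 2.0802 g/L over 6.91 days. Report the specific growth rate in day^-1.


mu = ln(X2/X1) / dt
= ln(2.0802/1.0303) / 6.91
= 0.1017 per day

0.1017 per day


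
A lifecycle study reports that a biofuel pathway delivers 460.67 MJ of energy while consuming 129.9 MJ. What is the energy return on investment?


EROI = E_out / E_in
= 460.67 / 129.9
= 3.5463

3.5463


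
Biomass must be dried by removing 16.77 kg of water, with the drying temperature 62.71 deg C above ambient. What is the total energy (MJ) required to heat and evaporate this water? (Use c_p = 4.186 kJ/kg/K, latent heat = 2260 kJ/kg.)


E = m_water * (4.186 * dT + 2260) / 1000
= 16.77 * (4.186 * 62.71 + 2260) / 1000
= 42.3024 MJ

42.3024 MJ


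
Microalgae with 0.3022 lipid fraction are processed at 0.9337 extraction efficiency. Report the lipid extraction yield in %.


Y = lipid_content * extraction_eff * 100
= 0.3022 * 0.9337 * 100
= 28.2164%

28.2164%


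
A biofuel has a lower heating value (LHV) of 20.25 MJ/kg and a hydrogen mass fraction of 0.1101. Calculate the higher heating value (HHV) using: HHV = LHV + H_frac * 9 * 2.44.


HHV = LHV + H_frac * 9 * 2.44
= 20.25 + 0.1101 * 9 * 2.44
= 22.6678 MJ/kg

22.6678 MJ/kg


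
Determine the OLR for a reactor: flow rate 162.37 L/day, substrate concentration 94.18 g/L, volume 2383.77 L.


OLR = Q * S / V
= 162.37 * 94.18 / 2383.77
= 6.4151 g/L/day

6.4151 g/L/day


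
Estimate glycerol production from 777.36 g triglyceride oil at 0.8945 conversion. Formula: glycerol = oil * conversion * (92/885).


glycerol = oil * conv * (92/885)
= 777.36 * 0.8945 * 92 / 885
= 72.2848 g

72.2848 g


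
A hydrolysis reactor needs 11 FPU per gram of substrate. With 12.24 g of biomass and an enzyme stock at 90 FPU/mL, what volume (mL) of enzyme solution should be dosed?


V = dosage * m_sub / activity
V = 11 * 12.24 / 90
V = 1.4960 mL

1.4960 mL


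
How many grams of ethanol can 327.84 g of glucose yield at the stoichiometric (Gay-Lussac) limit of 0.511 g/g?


Theoretical ethanol yield: m_EtOH = 0.511 * m_glucose
m_EtOH = 0.511 * 327.84 = 167.5262 g

167.5262 g


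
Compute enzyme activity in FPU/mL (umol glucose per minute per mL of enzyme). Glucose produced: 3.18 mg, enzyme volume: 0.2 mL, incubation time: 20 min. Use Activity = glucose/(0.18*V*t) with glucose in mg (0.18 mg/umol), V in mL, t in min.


Activity = glucose_mg / (0.18 mg/umol * V_mL * t_min)
= 3.18 / (0.18 * 0.2 * 20)
= 4.4167 FPU/mL

4.4167 FPU/mL


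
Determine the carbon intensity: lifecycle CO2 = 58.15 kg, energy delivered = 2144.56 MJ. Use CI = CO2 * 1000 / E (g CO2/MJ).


CI = CO2 * 1000 / E
= 58.15 * 1000 / 2144.56
= 27.1151 g CO2/MJ

27.1151 g CO2/MJ


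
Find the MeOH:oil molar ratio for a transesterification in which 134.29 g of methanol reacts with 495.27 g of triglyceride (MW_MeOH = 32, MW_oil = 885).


Molar ratio = n_MeOH / n_oil = (MeOH/32) / (oil/885) = (MeOH * 885) / (32 * oil)
= (134.29 * 885) / (32 * 495.27)
= 7.4989

7.4989


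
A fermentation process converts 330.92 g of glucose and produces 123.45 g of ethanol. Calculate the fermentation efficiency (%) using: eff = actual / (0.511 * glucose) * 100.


Fermentation efficiency = (actual / (0.511 * glucose)) * 100
= (123.45 / (0.511 * 330.92)) * 100
= 73.0041%

73.0041%


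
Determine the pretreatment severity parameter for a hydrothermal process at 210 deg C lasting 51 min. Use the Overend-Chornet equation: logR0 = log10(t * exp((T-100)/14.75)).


logR0 = log10(t * exp((T - 100) / 14.75))
= log10(51 * exp((210 - 100) / 14.75))
= 4.9464

4.9464


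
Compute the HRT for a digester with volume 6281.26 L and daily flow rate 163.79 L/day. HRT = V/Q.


HRT = V / Q
= 6281.26 / 163.79
= 38.3495 days

38.3495 days


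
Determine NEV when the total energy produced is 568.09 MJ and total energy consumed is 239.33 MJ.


NEV = E_out - E_in
= 568.09 - 239.33
= 328.7600 MJ

328.7600 MJ


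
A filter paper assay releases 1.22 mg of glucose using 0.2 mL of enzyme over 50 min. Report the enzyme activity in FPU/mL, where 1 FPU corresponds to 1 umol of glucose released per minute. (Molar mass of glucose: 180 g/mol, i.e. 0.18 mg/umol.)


Activity = glucose_mg / (0.18 mg/umol * V_mL * t_min)
= 1.22 / (0.18 * 0.2 * 50)
= 0.6778 FPU/mL

0.6778 FPU/mL


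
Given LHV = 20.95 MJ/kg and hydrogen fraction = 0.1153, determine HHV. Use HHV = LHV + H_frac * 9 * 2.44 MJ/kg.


HHV = LHV + H_frac * 9 * 2.44
= 20.95 + 0.1153 * 9 * 2.44
= 23.4820 MJ/kg

23.4820 MJ/kg


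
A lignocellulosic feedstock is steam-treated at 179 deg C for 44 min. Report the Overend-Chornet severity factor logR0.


logR0 = log10(t * exp((T - 100) / 14.75))
= log10(44 * exp((179 - 100) / 14.75))
= 3.9695

3.9695


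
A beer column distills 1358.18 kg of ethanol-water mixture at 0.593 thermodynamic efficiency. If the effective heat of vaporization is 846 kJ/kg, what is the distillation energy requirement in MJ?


E = m * 846 / (eta * 1000)
= 1358.18 * 846 / (0.593 * 1000)
= 1937.6396 MJ

1937.6396 MJ


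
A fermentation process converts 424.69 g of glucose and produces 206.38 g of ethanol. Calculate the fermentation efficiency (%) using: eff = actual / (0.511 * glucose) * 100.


Fermentation efficiency = (actual / (0.511 * glucose)) * 100
= (206.38 / (0.511 * 424.69)) * 100
= 95.0987%

95.0987%


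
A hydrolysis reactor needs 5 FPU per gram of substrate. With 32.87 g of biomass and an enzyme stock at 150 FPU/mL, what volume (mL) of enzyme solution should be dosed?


V = dosage * m_sub / activity
V = 5 * 32.87 / 150
V = 1.0957 mL

1.0957 mL


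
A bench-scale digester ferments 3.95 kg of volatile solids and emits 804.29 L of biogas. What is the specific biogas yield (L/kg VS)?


Y = V / VS
= 804.29 / 3.95
= 203.6177 L/kg VS

203.6177 L/kg VS


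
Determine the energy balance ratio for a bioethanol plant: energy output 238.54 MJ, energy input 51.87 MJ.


EROI = E_out / E_in
= 238.54 / 51.87
= 4.5988

4.5988


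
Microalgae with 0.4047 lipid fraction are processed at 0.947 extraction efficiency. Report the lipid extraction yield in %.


Y = lipid_content * extraction_eff * 100
= 0.4047 * 0.947 * 100
= 38.3251%

38.3251%


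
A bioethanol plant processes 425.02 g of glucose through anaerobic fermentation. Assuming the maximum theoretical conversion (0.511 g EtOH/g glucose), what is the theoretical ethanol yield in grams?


Theoretical ethanol yield: m_EtOH = 0.511 * m_glucose
m_EtOH = 0.511 * 425.02 = 217.1852 g

217.1852 g


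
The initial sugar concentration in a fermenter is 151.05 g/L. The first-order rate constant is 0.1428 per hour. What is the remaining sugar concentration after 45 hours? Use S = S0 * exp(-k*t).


S = S0 * exp(-k * t)
S = 151.05 * exp(-0.1428 * 45)
S = 0.2445 g/L

0.2445 g/L


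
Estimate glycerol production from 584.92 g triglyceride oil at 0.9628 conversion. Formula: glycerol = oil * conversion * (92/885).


glycerol = oil * conv * (92/885)
= 584.92 * 0.9628 * 92 / 885
= 58.5433 g

58.5433 g


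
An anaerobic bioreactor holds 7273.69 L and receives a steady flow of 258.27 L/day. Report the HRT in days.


HRT = V / Q
= 7273.69 / 258.27
= 28.1631 days

28.1631 days


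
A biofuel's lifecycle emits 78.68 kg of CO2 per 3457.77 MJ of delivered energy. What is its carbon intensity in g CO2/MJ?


CI = CO2 * 1000 / E
= 78.68 * 1000 / 3457.77
= 22.7545 g CO2/MJ

22.7545 g CO2/MJ


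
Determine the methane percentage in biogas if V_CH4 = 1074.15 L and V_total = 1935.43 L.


CH4% = V_CH4 / V_total * 100
= 1074.15 / 1935.43 * 100
= 55.4993%

55.4993%


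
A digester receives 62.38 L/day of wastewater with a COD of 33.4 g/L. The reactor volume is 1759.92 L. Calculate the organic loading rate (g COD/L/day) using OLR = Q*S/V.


OLR = Q * S / V
= 62.38 * 33.4 / 1759.92
= 1.1839 g/L/day

1.1839 g/L/day


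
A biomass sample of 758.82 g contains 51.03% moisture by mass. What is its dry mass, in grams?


Wd = Ww * (1 - MC/100)
= 758.82 * (1 - 51.03/100)
= 371.5942 g

371.5942 g


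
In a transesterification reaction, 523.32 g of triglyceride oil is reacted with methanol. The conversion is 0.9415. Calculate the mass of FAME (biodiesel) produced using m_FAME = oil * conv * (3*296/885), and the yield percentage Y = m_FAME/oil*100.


m_FAME = oil * conv * (3 * 296 / 885) = oil * conv * (888/885)
= 523.32 * 0.9415 * 888 / 885
= 494.3760 g
Y = m_FAME / oil * 100 = conv * (888/885) * 100
= 0.9415 * 888 / 885 * 100
= 94.47%

494.3760 g FAME; Y = 94.47%


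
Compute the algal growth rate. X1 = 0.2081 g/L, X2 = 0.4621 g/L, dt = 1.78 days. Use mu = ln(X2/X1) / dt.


mu = ln(X2/X1) / dt
= ln(0.4621/0.2081) / 1.78
= 0.4482 per day

0.4482 per day


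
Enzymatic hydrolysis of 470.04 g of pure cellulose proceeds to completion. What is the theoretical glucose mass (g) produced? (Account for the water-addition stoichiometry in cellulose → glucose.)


glucose = cellulose * 180/162
= 470.04 * 180/162
= 522.2667 g

522.2667 g


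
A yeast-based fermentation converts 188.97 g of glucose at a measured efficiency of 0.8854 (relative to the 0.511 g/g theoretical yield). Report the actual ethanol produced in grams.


Actual ethanol: m = 0.511 * 188.97 * 0.8854
m = 85.4975 g

85.4975 g


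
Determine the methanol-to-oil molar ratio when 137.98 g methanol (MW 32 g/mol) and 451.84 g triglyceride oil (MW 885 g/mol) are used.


Molar ratio = n_MeOH / n_oil = (MeOH/32) / (oil/885) = (MeOH * 885) / (32 * oil)
= (137.98 * 885) / (32 * 451.84)
= 8.4455

8.4455


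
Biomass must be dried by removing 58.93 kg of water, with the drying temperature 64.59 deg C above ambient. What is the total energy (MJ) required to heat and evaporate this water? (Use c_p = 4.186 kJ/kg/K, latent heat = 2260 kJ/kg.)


E = m_water * (4.186 * dT + 2260) / 1000
= 58.93 * (4.186 * 64.59 + 2260) / 1000
= 149.1149 MJ

149.1149 MJ


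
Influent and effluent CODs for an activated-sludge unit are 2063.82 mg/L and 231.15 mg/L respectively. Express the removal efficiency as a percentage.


eta = (COD_in - COD_out) / COD_in * 100
= (2063.82 - 231.15) / 2063.82 * 100
= 88.7999%

88.7999%


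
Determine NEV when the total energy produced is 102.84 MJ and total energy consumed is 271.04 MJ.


NEV = E_out - E_in
= 102.84 - 271.04
= -168.2000 MJ

-168.2000 MJ


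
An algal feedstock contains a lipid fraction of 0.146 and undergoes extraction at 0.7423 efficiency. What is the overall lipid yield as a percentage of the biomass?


Y = lipid_content * extraction_eff * 100
= 0.146 * 0.7423 * 100
= 10.8376%

10.8376%


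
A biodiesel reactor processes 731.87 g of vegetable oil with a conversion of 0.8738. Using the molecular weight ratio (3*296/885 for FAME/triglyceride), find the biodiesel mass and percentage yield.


m_FAME = oil * conv * (3 * 296 / 885) = oil * conv * (888/885)
= 731.87 * 0.8738 * 888 / 885
= 641.6758 g
Y = m_FAME / oil * 100 = conv * (888/885) * 100
= 0.8738 * 888 / 885 * 100
= 87.68%

641.6758 g FAME; Y = 87.68%


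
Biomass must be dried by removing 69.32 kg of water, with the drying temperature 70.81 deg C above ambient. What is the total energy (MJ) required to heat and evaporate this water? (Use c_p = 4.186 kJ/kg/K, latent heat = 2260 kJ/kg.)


E = m_water * (4.186 * dT + 2260) / 1000
= 69.32 * (4.186 * 70.81 + 2260) / 1000
= 177.2104 MJ

177.2104 MJ


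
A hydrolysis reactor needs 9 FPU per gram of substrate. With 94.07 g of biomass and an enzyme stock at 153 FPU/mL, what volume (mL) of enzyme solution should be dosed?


V = dosage * m_sub / activity
V = 9 * 94.07 / 153
V = 5.5335 mL

5.5335 mL


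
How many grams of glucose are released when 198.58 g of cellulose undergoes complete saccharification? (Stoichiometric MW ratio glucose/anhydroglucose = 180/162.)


glucose = cellulose * 180/162
= 198.58 * 180/162
= 220.6444 g

220.6444 g


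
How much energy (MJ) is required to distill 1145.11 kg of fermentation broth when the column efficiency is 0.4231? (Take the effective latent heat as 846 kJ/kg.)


E = m * 846 / (eta * 1000)
= 1145.11 * 846 / (0.4231 * 1000)
= 2289.6787 MJ

2289.6787 MJ


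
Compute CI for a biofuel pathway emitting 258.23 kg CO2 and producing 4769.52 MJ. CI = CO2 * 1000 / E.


CI = CO2 * 1000 / E
= 258.23 * 1000 / 4769.52
= 54.1417 g CO2/MJ

54.1417 g CO2/MJ


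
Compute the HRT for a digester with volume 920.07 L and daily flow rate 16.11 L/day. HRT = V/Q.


HRT = V / Q
= 920.07 / 16.11
= 57.1117 days

57.1117 days


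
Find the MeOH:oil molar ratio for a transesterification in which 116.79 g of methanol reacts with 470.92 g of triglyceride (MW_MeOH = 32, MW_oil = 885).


Molar ratio = n_MeOH / n_oil = (MeOH/32) / (oil/885) = (MeOH * 885) / (32 * oil)
= (116.79 * 885) / (32 * 470.92)
= 6.8589

6.8589


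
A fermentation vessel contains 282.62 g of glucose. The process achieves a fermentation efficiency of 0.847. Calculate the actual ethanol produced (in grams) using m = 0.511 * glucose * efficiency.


Actual ethanol: m = 0.511 * 282.62 * 0.847
m = 122.3227 g

122.3227 g


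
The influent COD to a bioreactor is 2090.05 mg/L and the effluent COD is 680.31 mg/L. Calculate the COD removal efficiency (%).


eta = (COD_in - COD_out) / COD_in * 100
= (2090.05 - 680.31) / 2090.05 * 100
= 67.4501%

67.4501%


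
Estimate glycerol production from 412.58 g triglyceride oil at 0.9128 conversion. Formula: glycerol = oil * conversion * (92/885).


glycerol = oil * conv * (92/885)
= 412.58 * 0.9128 * 92 / 885
= 39.1497 g

39.1497 g


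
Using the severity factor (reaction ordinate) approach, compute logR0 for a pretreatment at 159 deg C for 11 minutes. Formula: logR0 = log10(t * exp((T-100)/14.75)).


logR0 = log10(t * exp((T - 100) / 14.75))
= log10(11 * exp((159 - 100) / 14.75))
= 2.7786

2.7786


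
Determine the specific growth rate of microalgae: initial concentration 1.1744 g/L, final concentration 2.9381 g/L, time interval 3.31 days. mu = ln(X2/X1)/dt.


mu = ln(X2/X1) / dt
= ln(2.9381/1.1744) / 3.31
= 0.2770 per day

0.2770 per day


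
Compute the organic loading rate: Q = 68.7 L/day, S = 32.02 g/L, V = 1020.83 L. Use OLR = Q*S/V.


OLR = Q * S / V
= 68.7 * 32.02 / 1020.83
= 2.1549 g/L/day

2.1549 g/L/day


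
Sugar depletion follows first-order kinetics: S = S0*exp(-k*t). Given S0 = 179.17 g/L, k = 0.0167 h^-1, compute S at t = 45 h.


S = S0 * exp(-k * t)
S = 179.17 * exp(-0.0167 * 45)
S = 84.5071 g/L

84.5071 g/L


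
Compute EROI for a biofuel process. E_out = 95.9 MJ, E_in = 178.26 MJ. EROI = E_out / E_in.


EROI = E_out / E_in
= 95.9 / 178.26
= 0.5380

0.5380


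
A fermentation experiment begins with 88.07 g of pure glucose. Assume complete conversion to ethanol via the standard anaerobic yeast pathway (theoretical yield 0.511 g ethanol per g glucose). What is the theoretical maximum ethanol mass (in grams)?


Theoretical ethanol yield: m_EtOH = 0.511 * m_glucose
m_EtOH = 0.511 * 88.07 = 45.0038 g

45.0038 g


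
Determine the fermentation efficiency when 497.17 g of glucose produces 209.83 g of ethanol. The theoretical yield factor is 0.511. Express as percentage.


Fermentation efficiency = (actual / (0.511 * glucose)) * 100
= (209.83 / (0.511 * 497.17)) * 100
= 82.5927%

82.5927%


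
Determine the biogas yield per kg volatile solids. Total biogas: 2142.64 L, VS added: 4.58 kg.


Y = V / VS
= 2142.64 / 4.58
= 467.8253 L/kg VS

467.8253 L/kg VS


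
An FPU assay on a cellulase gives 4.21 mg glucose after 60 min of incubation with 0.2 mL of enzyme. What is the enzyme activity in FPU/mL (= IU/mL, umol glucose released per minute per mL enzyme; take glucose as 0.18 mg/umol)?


Activity = glucose_mg / (0.18 mg/umol * V_mL * t_min)
= 4.21 / (0.18 * 0.2 * 60)
= 1.9491 FPU/mL

1.9491 FPU/mL


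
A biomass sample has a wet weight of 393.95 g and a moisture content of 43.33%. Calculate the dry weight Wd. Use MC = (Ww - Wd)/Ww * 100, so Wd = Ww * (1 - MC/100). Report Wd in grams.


Wd = Ww * (1 - MC/100)
= 393.95 * (1 - 43.33/100)
= 223.2515 g

223.2515 g


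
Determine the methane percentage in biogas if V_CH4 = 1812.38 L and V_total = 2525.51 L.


CH4% = V_CH4 / V_total * 100
= 1812.38 / 2525.51 * 100
= 71.7629%

71.7629%


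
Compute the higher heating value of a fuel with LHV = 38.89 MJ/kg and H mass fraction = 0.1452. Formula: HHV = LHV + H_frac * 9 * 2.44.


HHV = LHV + H_frac * 9 * 2.44
= 38.89 + 0.1452 * 9 * 2.44
= 42.0786 MJ/kg

42.0786 MJ/kg


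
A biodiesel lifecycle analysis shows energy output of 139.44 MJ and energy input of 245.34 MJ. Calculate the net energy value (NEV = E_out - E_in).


NEV = E_out - E_in
= 139.44 - 245.34
= -105.9000 MJ

-105.9000 MJ


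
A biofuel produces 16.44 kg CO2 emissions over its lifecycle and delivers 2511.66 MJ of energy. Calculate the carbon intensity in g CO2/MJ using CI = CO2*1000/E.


CI = CO2 * 1000 / E
= 16.44 * 1000 / 2511.66
= 6.5455 g CO2/MJ

6.5455 g CO2/MJ


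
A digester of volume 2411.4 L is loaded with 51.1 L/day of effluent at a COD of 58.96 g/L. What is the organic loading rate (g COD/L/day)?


OLR = Q * S / V
= 51.1 * 58.96 / 2411.4
= 1.2494 g/L/day

1.2494 g/L/day


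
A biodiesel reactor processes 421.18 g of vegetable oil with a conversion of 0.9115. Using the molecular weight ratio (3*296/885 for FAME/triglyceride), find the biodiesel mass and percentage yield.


m_FAME = oil * conv * (3 * 296 / 885) = oil * conv * (888/885)
= 421.18 * 0.9115 * 888 / 885
= 385.2069 g
Y = m_FAME / oil * 100 = conv * (888/885) * 100
= 0.9115 * 888 / 885 * 100
= 91.46%

385.2069 g FAME; Y = 91.46%


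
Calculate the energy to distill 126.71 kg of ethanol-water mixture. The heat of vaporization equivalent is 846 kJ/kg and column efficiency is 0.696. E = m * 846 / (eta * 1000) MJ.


E = m * 846 / (eta * 1000)
= 126.71 * 846 / (0.696 * 1000)
= 154.0182 MJ

154.0182 MJ


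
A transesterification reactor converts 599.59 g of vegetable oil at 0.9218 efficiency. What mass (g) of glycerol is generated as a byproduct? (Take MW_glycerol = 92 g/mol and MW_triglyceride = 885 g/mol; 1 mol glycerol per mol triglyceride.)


glycerol = oil * conv * (92/885)
= 599.59 * 0.9218 * 92 / 885
= 57.4560 g

57.4560 g


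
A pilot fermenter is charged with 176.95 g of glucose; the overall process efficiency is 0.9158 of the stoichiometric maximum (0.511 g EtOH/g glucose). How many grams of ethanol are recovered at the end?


Actual ethanol: m = 0.511 * 176.95 * 0.9158
m = 82.8080 g

82.8080 g


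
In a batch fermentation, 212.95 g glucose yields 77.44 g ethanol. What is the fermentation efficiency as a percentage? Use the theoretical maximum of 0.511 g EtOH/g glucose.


Fermentation efficiency = (actual / (0.511 * glucose)) * 100
= (77.44 / (0.511 * 212.95)) * 100
= 71.1651%

71.1651%
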